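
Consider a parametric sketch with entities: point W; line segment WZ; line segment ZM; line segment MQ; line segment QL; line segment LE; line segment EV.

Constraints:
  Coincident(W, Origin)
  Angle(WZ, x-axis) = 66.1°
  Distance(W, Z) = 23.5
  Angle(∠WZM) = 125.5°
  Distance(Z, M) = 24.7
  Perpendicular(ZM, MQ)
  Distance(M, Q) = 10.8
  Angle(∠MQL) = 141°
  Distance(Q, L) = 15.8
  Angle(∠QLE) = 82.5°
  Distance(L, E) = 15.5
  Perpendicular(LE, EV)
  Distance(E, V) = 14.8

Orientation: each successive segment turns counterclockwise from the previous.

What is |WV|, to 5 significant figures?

33.409

W is at the origin; WZ runs at 66.1° with length 23.5, so Z = (9.5208, 21.485). ∠WZM = 125.5° gives ZM at 120.60° from the x-axis; with |ZM| = 24.7, M = (-3.0525, 42.745). The perpendicularity gives MQ at right angles to ZM, so MQ runs at -149.40°; with |MQ| = 10.8, Q = (-12.349, 37.248). ∠MQL = 141.0° gives QL at -110.40° from the x-axis; with |QL| = 15.8, L = (-17.856, 22.439). ∠QLE = 82.5° gives LE at -12.900° from the x-axis; with |LE| = 15.5, E = (-2.7471, 18.978). LE ⟂ EV, so EV runs at 77.100°; with |EV| = 14.8, V = (0.55695, 33.405). Then |WV| = |V − W| = 33.409.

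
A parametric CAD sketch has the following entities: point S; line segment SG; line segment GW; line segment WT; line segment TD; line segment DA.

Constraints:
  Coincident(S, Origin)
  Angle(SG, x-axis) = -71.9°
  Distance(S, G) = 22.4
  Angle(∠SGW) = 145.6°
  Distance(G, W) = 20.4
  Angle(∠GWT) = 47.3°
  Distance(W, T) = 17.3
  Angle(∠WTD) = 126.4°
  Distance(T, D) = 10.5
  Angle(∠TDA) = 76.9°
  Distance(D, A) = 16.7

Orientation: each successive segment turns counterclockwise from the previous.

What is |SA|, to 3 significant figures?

27.9

S is at the origin; SG runs at -71.9° with length 22.4, so G = (6.96, -21.3). ∠SGW = 145.6° gives GW at -37.5° from the x-axis; with |GW| = 20.4, W = (23.1, -33.7). ∠GWT = 47.3° gives WT at 95.2° from the x-axis; with |WT| = 17.3, T = (21.6, -16.5). ∠WTD = 126.4° gives TD at 149° from the x-axis; with |TD| = 10.5, D = (12.6, -11.0). ∠TDA = 76.9° gives DA at -108° from the x-axis; with |DA| = 16.7, A = (7.41, -26.9). Then |SA| = |A − S| = 27.9.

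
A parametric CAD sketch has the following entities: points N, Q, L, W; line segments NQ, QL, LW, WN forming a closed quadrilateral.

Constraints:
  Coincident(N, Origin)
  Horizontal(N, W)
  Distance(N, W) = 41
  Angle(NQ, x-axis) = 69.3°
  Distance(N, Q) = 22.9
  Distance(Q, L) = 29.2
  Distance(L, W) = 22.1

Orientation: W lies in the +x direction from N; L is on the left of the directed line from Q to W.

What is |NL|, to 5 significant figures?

43.190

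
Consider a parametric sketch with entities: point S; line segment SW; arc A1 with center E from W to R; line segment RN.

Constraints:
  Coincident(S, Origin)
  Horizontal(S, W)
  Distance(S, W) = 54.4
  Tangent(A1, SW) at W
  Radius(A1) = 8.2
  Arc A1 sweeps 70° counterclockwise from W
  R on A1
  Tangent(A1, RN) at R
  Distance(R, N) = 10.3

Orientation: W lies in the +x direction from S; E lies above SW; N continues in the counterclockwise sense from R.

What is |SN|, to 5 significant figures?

67.337

On A1, W sits at bearing -90° from E; a 70° counterclockwise sweep puts R at bearing -20°, so R = E + 8.2·(cos -20°, sin -20°) = (62.105, 5.3954). The tangent condition forces ER to be normal to RN, so RN runs along (−sin -20°, cos -20°); with |RN| = 10.3, N = (65.628, 15.074). Then |SN| = |N − S| = 67.337.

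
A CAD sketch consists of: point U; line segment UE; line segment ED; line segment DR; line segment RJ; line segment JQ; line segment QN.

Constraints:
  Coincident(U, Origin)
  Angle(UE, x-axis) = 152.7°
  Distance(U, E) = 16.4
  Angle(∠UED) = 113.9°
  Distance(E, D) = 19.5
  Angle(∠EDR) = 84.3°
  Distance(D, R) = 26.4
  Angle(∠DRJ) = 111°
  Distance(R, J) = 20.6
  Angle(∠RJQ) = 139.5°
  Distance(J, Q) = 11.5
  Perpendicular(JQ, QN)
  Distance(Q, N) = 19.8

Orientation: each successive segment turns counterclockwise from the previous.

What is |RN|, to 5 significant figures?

27.913

U is at the origin; UE runs at 152.7° with length 16.4, so E = (-14.573, 7.5219). ∠UED = 113.9° gives ED at -141.20° from the x-axis; with |ED| = 19.5, D = (-29.770, -4.6969). ∠EDR = 84.3° gives DR at -45.500° from the x-axis; with |DR| = 26.4, R = (-11.266, -23.527). ∠DRJ = 111.0° gives RJ at 23.500° from the x-axis; with |RJ| = 20.6, J = (7.6250, -15.313). ∠RJQ = 139.5° gives JQ at 64.000° from the x-axis; with |JQ| = 11.5, Q = (12.666, -4.9764). JQ is perpendicular to QN, so QN runs at 154.00°; with |QN| = 19.8, N = (-5.1298, 3.7034). Then |RN| = |N − R| = 27.913.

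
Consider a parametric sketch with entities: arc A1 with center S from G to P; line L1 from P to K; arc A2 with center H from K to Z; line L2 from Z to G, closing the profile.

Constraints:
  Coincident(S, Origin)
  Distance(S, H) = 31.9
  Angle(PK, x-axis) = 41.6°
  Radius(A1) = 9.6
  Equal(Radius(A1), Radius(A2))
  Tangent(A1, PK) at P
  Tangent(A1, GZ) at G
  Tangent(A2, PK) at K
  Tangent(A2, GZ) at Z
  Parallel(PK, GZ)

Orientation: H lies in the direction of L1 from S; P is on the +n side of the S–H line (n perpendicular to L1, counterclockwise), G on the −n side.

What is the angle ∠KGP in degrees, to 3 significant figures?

59.0°

The slot axis is L1's direction at 41.6°, so u = (cos 41.6°, sin 41.6°) = (0.748, 0.664) and n = (−sin 41.6°, cos 41.6°) = (-0.664, 0.748). S is at the origin and H lies 31.9 along u from S, so H = 31.9·u = (23.9, 21.2). Tangency of A1 to both parallel lines with radius 9.6 puts P and G at S ± 9.6·n: P = (-6.37, 7.18), G = (6.37, -7.18). Equal radii place K and Z the same way about H: K = H + 9.6·n = (17.5, 28.4), Z = H − 9.6·n = (30.2, 14.0). Then cos ∠KGP = GK·GP / (|GK||GP|), giving 59.0°.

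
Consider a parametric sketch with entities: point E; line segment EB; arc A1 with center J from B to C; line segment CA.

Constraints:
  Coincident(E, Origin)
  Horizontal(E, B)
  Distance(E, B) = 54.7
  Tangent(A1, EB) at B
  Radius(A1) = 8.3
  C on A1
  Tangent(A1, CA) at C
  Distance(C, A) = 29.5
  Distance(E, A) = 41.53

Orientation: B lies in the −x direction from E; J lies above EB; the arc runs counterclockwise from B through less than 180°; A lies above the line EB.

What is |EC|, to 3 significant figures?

48.0

Checks: E = (0.00, 0.00) ✓; ∠(JB, BE) = 90.00° ✓; |JB| = 8.300 ✓; |JC| = 8.300 ✓; ∠(JC, CA) = 90.00° ✓; |CA| = 29.50 ✓; |EA| = 41.53 ✓.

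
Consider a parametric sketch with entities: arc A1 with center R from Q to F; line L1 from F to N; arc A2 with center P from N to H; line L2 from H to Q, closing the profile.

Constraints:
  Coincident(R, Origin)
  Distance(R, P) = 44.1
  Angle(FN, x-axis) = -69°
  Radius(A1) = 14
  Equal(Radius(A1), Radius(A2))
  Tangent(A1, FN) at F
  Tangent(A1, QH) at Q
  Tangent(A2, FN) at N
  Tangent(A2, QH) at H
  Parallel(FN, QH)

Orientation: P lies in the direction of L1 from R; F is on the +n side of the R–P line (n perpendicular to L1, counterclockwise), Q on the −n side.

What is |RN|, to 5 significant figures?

46.269

The slot axis is L1's direction at -69.0°, so u = (cos -69.0°, sin -69.0°) = (0.35837, -0.93358) and n = (−sin -69.0°, cos -69.0°) = (0.93358, 0.35837). R is at the origin and P lies 44.1 along u from R, so P = 44.1·u = (15.804, -41.171). Tangency of A1 to both parallel lines with radius 14.0 puts F and Q at R ± 14.0·n: F = (13.070, 5.0172), Q = (-13.070, -5.0172). Equal radii place N and H the same way about P: N = P + 14.0·n = (28.874, -36.154), H = P − 14.0·n = (2.7339, -46.188). Then |RN| = |N − R| = 46.269.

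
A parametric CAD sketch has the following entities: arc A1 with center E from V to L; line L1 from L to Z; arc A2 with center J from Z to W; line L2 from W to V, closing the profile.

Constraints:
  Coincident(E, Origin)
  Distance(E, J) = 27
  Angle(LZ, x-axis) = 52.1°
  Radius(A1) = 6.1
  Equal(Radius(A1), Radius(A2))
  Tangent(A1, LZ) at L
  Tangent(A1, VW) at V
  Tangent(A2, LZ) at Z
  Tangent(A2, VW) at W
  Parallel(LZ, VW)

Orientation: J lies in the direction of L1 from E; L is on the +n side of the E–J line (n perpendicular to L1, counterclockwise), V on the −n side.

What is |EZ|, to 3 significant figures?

27.7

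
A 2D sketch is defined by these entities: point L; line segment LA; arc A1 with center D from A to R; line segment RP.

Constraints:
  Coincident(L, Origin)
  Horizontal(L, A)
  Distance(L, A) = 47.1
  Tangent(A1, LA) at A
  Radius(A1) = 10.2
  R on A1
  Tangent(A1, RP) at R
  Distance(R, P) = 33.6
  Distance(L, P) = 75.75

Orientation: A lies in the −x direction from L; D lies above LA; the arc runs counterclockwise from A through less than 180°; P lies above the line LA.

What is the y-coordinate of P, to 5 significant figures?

41.221

L is at the origin; L and A share the same y with |LA| = 47.1 and A on the −x side, so A = (-47.100, 0.0000). A1 meets LA tangentially, so DA is at right angles to LA, so D = A + (0, 10.2) = (-47.100, 10.200). Since DR ⟂ RP (tangency), |DP| = √(10.2² + 33.6²) = 35.114 regardless of where R sits on A1. So P lies on both circle(L, 75.75) and circle(D, 35.114); the above-LA intersection is P = (-63.552, 41.221). R is the foot of the tangent from P: R = (-39.866, 17.391).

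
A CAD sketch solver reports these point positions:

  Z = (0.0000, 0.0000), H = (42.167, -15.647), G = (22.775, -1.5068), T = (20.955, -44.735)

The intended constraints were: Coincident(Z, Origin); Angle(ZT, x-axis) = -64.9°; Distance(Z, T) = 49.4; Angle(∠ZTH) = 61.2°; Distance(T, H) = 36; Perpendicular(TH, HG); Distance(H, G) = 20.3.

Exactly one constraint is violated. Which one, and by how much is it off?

Distance(H, G) = 20.3 — off by 3.70.

Z = (0.00, 0.00) ✓; ZT at -64.90° ✓; |ZT| = 49.40 ✓; ∠ZTH = 61.20° ✓; |TH| = 36.00 ✓; ∠(TH, HG) = 90.00° ✓; |HG| = 24.00 ✗.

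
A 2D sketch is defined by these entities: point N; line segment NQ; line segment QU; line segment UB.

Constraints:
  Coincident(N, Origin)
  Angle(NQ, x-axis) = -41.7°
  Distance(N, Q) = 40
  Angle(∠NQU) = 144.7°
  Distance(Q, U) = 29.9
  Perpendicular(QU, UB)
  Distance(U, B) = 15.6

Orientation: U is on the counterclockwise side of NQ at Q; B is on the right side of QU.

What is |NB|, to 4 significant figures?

73.56

N is at the origin; NQ runs at -41.7° with length 40.0, so Q = 40.0·(cos -41.7°, sin -41.7°) = (29.87, -26.61). ∠NQU = 144.7°, so QU runs at -41.7° + (180° − 144.7°) = -6.400° from the x-axis; with |QU| = 29.9, U = Q + 29.9·(cos -6.400°, sin -6.400°) = (59.58, -29.94). QU is perpendicular to UB; with |UB| = 15.6 on the right of QU, B = U + 15.6·(-0.1115, -0.9938) = (57.84, -45.44). Then |NB| = |B − N| = 73.56.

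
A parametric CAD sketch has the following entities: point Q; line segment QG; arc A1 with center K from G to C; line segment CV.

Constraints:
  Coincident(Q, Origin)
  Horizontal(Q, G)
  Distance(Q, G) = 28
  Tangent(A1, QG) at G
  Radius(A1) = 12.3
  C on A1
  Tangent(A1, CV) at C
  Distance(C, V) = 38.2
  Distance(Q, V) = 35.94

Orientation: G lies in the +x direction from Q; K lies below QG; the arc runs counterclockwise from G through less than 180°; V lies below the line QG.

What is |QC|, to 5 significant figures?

18.793

Checks: Q = (0.00, 0.00) ✓; |KC| = 12.30 ✓; ∠(KC, CV) = 90.00° ✓; |CV| = 38.20 ✓; |QV| = 35.94 ✓.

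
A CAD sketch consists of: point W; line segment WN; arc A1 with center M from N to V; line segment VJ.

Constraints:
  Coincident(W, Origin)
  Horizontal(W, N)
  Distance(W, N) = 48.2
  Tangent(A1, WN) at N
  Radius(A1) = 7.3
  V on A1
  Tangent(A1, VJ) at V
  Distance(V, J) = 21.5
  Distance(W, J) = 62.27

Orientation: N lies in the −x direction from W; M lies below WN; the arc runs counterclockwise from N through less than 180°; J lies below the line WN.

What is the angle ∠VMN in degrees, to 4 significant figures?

90.93°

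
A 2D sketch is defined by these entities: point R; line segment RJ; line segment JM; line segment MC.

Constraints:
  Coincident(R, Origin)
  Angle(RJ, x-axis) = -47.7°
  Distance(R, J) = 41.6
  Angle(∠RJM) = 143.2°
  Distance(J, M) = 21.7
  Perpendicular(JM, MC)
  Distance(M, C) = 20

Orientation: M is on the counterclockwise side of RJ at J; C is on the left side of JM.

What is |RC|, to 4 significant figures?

55.23

R is at the origin; RJ runs at -47.7° with length 41.6, so J = 41.6·(cos -47.7°, sin -47.7°) = (28.00, -30.77). ∠RJM = 143.2°, so JM runs at -47.7° + (180° − 143.2°) = -10.90° from the x-axis; with |JM| = 21.7, M = J + 21.7·(cos -10.90°, sin -10.90°) = (49.31, -34.87). The perpendicularity gives MC at right angles to JM; with |MC| = 20.0 on the left of JM, C = M + 20.0·(0.1891, 0.9820) = (53.09, -15.23). Then |RC| = |C − R| = 55.23.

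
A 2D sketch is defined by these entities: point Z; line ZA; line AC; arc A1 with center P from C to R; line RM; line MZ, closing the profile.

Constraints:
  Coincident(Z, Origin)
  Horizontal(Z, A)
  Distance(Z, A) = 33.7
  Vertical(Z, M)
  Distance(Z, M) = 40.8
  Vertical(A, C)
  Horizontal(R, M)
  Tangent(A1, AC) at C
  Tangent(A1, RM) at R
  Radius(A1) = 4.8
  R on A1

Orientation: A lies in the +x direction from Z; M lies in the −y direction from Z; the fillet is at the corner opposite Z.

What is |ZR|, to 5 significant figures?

49.998

The virtual corner opposite Z is at (33.700, -40.800). Tangency of A1 to AC means the radius PC is perpendicular to AC and A1 meets RM tangentially, so PR is at right angles to RM, with radius 4.8, so the center P sits 4.8 in from both sides at P = (28.900, -36.000). That places the tangent points at C = (33.700, -36.000) on AC and R = (28.900, -40.800) on RM. Then |ZR| = |R − Z| = 49.998.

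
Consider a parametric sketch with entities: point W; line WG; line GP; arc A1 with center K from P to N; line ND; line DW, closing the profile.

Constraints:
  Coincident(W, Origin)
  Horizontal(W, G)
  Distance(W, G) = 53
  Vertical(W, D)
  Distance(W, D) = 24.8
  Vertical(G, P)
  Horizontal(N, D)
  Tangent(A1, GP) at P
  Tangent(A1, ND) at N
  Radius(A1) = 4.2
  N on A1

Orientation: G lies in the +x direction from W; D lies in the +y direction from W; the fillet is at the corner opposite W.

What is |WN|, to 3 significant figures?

54.7

The virtual corner opposite W is at (53.0, 24.8). Tangency of A1 to GP means the radius KP is perpendicular to GP and since A1 is tangent to ND there, KN ⟂ ND, with radius 4.2, so the center K sits 4.2 in from both sides at K = (48.8, 20.6). That places the tangent points at P = (53.0, 20.6) on GP and N = (48.8, 24.8) on ND. Then |WN| = |N − W| = 54.7.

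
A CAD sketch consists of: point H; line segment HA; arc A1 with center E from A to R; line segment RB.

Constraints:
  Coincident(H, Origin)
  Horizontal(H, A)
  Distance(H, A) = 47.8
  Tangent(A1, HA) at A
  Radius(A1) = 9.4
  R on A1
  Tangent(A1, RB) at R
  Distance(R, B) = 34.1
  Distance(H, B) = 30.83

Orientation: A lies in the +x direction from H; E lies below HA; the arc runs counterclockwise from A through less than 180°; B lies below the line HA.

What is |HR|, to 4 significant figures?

41.42

H is at the origin; HA is horizontal with |HA| = 47.8 and A on the +x side, so A = (47.80, 0.000). A1 meets HA tangentially, so EA is at right angles to HA, so E = A + (0, -9.4) = (47.80, -9.400). Since ER ⟂ RB (tangency), |EB| = √(9.4² + 34.1²) = 35.37 regardless of where R sits on A1. So B lies on both circle(H, 30.83) and circle(E, 35.37); the below-HA intersection is B = (16.57, -26.00). R is the foot of the tangent from B: R = (41.34, -2.570).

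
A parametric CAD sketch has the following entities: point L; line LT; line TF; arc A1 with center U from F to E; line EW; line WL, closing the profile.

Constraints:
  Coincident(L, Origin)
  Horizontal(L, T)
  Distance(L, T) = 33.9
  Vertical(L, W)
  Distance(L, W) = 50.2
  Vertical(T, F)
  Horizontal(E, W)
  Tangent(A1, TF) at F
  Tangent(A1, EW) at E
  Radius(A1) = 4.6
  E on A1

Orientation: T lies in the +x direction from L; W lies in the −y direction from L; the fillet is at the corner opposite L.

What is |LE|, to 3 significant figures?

58.1

L is at the origin; LT is horizontal with |LT| = 33.9 and T on the +x side, so T = (33.9, 0.00). LW is vertical with |LW| = 50.2 and W on the −y side, so W = (0.00, -50.2). The virtual corner opposite L is at (33.9, -50.2). A1 meets TF tangentially, so UF is at right angles to TF and A1 meets EW tangentially, so UE is at right angles to EW, with radius 4.6, so the center U sits 4.6 in from both sides at U = (29.3, -45.6). That places the tangent points at F = (33.9, -45.6) on TF and E = (29.3, -50.2) on EW. Then |LE| = |E − L| = 58.1.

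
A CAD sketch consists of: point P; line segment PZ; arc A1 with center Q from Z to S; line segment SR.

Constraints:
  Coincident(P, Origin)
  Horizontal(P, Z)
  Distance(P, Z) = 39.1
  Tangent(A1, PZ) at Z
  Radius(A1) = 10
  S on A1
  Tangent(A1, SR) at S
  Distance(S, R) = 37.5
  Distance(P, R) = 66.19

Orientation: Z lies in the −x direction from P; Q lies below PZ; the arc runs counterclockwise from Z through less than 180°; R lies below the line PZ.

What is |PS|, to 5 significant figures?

50.270

Checks: |QZ| = 10.00 ✓; |QS| = 10.00 ✓; ∠(QS, SR) = 90.00° ✓; |SR| = 37.50 ✓; |PR| = 66.19 ✓.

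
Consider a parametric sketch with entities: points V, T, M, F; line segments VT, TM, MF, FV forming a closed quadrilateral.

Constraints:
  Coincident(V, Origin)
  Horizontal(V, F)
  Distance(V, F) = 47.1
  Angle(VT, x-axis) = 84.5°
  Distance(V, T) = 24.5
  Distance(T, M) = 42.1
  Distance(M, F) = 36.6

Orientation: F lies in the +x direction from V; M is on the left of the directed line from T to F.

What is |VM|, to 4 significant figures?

56.08

Checks: |TM| = 42.10 ✓; |MF| = 36.60 ✓.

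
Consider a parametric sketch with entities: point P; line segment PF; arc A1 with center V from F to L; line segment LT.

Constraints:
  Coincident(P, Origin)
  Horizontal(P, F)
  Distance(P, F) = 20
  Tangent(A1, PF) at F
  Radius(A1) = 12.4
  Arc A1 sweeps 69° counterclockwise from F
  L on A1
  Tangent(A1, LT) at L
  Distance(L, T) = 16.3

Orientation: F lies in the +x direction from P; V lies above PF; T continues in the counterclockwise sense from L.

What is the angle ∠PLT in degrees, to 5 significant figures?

125.14°

On A1, F sits at bearing -90° from V; a 69° counterclockwise sweep puts L at bearing -21°, so L = V + 12.4·(cos -21°, sin -21°) = (31.576, 7.9562). Since A1 is tangent to LT there, VL ⟂ LT, so LT runs along (−sin -21°, cos -21°); with |LT| = 16.3, T = (37.418, 23.174). Then cos ∠PLT = LP·LT / (|LP||LT|), giving 125.14°.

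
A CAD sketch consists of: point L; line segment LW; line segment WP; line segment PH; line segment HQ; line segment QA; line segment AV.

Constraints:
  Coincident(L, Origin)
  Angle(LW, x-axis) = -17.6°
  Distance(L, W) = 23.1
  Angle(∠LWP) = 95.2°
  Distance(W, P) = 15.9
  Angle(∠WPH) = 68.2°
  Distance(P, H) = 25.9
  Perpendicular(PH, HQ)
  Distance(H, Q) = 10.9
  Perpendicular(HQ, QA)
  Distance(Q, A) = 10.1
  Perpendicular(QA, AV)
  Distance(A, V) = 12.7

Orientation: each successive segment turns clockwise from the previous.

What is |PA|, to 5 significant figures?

19.195

L is at the origin; LW runs at -17.6° with length 23.1, so W = (22.019, -6.9847). ∠LWP = 95.2° gives WP at -102.40° from the x-axis; with |WP| = 15.9, P = (18.604, -22.514). ∠WPH = 68.2° gives PH at 145.80° from the x-axis; with |PH| = 25.9, H = (-2.8170, -7.9559). The perpendicularity gives HQ at right angles to PH, so HQ runs at 55.800°; with |HQ| = 10.9, Q = (3.3097, 1.0593). HQ is perpendicular to QA, so QA runs at -34.200°; with |QA| = 10.1, A = (11.663, -4.6177). Then |PA| = |A − P| = 19.195.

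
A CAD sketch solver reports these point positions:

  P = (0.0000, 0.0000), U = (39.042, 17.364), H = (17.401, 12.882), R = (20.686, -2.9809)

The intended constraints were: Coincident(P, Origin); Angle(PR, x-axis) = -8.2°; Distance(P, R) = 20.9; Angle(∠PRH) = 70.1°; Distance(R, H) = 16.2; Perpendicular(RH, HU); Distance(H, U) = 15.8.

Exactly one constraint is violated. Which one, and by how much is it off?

Distance(H, U) = 15.8 — off by 6.30.

P = (0.00, 0.00) ✓; PR at -8.200° ✓; |PR| = 20.90 ✓; ∠PRH = 70.10° ✓; |RH| = 16.20 ✓; ∠(RH, HU) = 90.00° ✓; |HU| = 22.10 ✗.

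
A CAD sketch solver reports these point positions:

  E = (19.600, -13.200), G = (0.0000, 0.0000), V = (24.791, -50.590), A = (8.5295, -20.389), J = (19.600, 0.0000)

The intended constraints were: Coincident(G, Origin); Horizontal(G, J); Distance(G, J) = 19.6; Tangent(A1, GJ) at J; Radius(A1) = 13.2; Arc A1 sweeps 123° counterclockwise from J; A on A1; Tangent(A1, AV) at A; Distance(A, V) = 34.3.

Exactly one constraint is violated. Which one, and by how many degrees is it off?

Tangent(A1, AV) at A — off by 4.70°.

G = (0.00, 0.00) ✓; G.y = 0.00, J.y = 0.00 ✓; |GJ| = 19.60 ✓; ∠(EJ, JG) = 90.00° ✓; |EJ| = 13.20 ✓; bearing(E→A) − bearing(E→J) = 123.0° ✓; |EA| = 13.20 ✓; ∠(EA, AV) = 94.70° ✗; |AV| = 34.30 ✓.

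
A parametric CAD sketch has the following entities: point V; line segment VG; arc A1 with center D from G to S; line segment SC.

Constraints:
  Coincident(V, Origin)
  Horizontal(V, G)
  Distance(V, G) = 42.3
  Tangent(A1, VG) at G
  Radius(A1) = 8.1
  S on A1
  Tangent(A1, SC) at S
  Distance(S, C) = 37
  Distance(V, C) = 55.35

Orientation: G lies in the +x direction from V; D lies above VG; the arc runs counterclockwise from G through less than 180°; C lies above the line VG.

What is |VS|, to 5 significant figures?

50.893

V is at the origin; V and G share the same y with |VG| = 42.3 and G on the +x side, so G = (42.300, 0.0000). A1 meets VG tangentially, so DG is at right angles to VG, so D = G + (0, 8.1) = (42.300, 8.1000). Since DS ⟂ SC (tangency), |DC| = √(8.1² + 37.0²) = 37.876 regardless of where S sits on A1. So C lies on both circle(V, 55.35) and circle(D, 37.876); the above-VG intersection is C = (32.618, 44.718). S is the foot of the tangent from C: S = (49.507, 11.797).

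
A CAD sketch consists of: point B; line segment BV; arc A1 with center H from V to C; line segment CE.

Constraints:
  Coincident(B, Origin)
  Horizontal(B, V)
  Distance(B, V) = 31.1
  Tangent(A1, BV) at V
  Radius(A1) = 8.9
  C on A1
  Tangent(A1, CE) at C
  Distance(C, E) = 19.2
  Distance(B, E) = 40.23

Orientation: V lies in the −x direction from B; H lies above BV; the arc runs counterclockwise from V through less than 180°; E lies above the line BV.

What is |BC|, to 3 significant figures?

25.0

Checks: B = (0.00, 0.00) ✓; |HC| = 8.900 ✓; ∠(HC, CE) = 90.00° ✓; |CE| = 19.20 ✓; |BE| = 40.23 ✓.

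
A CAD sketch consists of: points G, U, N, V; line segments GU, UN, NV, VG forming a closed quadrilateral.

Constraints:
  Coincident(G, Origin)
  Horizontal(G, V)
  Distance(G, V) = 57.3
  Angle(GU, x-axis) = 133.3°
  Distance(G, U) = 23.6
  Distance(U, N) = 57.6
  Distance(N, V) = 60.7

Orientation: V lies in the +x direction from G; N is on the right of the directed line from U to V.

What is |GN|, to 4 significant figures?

36.04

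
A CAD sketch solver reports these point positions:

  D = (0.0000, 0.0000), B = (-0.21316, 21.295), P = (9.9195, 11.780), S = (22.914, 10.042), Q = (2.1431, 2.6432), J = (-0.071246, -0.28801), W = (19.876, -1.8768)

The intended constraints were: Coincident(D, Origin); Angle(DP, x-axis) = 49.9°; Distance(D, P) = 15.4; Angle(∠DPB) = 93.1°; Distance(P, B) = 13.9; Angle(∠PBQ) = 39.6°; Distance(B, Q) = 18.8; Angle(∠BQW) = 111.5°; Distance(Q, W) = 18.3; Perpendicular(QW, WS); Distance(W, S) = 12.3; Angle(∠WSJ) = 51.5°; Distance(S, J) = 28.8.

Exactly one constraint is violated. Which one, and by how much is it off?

Distance(S, J) = 28.8 — off by 3.60.

D = (0.00, 0.00) ✓; DP at 49.90° ✓; |DP| = 15.40 ✓; ∠DPB = 93.10° ✓; |PB| = 13.90 ✓; ∠PBQ = 39.60° ✓; |BQ| = 18.80 ✓; ∠BQW = 111.5° ✓; |QW| = 18.30 ✓; ∠(QW, WS) = 90.00° ✓; |WS| = 12.30 ✓; ∠WSJ = 51.50° ✓; |SJ| = 25.20 ✗.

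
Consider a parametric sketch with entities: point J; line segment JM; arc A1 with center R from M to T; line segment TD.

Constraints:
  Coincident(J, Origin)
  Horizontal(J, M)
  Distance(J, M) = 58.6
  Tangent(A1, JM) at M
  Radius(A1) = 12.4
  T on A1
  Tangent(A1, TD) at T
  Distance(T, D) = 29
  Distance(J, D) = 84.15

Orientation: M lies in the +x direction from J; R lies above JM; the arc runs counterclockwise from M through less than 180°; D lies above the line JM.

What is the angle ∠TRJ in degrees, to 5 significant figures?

161.75°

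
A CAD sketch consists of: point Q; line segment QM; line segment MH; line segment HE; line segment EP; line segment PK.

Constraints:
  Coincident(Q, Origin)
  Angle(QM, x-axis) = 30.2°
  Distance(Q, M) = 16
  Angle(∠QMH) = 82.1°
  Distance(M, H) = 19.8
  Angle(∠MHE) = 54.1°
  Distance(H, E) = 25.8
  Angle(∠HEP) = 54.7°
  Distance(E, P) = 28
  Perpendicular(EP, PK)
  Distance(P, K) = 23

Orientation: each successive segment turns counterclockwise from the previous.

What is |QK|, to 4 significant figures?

32.63

∠HEP = 54.7° gives EP at 19.30° from the x-axis; with |EP| = 28.0, P = (20.93, 8.083). EP ⟂ PK, so PK runs at 109.3°; with |PK| = 23.0, K = (13.32, 29.79). Then |QK| = |K − Q| = 32.63.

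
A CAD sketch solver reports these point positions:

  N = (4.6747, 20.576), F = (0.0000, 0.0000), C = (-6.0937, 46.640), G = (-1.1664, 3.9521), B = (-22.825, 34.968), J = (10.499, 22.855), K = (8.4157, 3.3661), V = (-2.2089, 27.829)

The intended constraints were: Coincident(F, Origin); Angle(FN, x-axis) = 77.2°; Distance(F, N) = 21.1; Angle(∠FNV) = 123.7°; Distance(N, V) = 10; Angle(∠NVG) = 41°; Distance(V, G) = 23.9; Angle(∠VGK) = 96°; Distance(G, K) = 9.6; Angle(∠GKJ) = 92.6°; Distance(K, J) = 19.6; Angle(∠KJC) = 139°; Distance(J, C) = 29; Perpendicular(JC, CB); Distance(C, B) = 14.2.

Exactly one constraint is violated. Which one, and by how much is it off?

Distance(C, B) = 14.2 — off by 6.20.

F = (0.00, 0.00) ✓; FN at 77.20° ✓; |FN| = 21.10 ✓; ∠FNV = 123.7° ✓; |NV| = 9.999 ✓; ∠NVG = 41.00° ✓; |VG| = 23.90 ✓; ∠VGK = 96.00° ✓; |GK| = 9.600 ✓; ∠GKJ = 92.60° ✓; |KJ| = 19.60 ✓; ∠KJC = 139.0° ✓; |JC| = 29.00 ✓; ∠(JC, CB) = 90.00° ✓; |CB| = 20.40 ✗.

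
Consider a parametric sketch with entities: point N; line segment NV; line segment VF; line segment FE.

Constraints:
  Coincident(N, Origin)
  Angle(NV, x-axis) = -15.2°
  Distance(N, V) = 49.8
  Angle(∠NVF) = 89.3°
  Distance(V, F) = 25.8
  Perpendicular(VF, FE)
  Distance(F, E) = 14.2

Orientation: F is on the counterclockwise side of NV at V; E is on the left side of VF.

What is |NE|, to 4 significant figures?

43.61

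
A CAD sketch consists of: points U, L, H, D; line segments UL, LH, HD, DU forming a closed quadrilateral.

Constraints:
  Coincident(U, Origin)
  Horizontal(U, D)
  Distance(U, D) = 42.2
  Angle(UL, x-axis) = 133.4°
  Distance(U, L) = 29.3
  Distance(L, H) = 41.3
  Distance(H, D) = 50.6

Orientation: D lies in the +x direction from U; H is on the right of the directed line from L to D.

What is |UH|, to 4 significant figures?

18.09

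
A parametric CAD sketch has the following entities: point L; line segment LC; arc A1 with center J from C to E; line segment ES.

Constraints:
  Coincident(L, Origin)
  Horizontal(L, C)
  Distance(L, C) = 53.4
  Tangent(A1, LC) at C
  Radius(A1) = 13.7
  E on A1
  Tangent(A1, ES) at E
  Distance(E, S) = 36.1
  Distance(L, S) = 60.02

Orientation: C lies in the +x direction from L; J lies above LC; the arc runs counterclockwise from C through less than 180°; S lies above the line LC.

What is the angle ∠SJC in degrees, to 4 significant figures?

153.0°

Checks: |JE| = 13.70 ✓; ∠(JE, ES) = 90.00° ✓; |ES| = 36.10 ✓; |LS| = 60.02 ✓.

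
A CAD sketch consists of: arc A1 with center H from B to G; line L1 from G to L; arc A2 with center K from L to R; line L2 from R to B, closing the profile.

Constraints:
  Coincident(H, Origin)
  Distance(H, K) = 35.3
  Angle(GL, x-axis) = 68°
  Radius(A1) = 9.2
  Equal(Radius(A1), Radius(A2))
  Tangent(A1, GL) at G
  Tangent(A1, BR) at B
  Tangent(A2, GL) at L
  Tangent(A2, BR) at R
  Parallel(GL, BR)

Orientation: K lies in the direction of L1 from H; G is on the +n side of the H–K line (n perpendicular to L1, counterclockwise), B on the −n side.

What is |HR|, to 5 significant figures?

36.479

The slot axis is L1's direction at 68.0°, so u = (cos 68.0°, sin 68.0°) = (0.37461, 0.92718) and n = (−sin 68.0°, cos 68.0°) = (-0.92718, 0.37461). H is at the origin and K lies 35.3 along u from H, so K = 35.3·u = (13.224, 32.730). Tangency of A1 to both parallel lines with radius 9.2 puts G and B at H ± 9.2·n: G = (-8.5301, 3.4464), B = (8.5301, -3.4464). Equal radii place L and R the same way about K: L = K + 9.2·n = (4.6935, 36.176), R = K − 9.2·n = (21.754, 29.283). Then |HR| = |R − H| = 36.479.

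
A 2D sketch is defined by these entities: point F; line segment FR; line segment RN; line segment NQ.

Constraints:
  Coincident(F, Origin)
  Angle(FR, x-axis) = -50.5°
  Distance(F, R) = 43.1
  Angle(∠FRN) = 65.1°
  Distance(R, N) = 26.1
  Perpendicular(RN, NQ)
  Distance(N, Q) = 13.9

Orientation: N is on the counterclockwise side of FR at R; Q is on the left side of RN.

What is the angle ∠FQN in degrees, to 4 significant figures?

162.5°

∠FRN = 65.1°, so RN runs at -50.5° + (180° − 65.1°) = 64.40° from the x-axis; with |RN| = 26.1, N = R + 26.1·(cos 64.40°, sin 64.40°) = (38.69, -9.719). The perpendicularity gives NQ at right angles to RN; with |NQ| = 13.9 on the left of RN, Q = N + 13.9·(-0.9018, 0.4321) = (26.16, -3.713). Then cos ∠FQN = QF·QN / (|QF||QN|), giving 162.5°.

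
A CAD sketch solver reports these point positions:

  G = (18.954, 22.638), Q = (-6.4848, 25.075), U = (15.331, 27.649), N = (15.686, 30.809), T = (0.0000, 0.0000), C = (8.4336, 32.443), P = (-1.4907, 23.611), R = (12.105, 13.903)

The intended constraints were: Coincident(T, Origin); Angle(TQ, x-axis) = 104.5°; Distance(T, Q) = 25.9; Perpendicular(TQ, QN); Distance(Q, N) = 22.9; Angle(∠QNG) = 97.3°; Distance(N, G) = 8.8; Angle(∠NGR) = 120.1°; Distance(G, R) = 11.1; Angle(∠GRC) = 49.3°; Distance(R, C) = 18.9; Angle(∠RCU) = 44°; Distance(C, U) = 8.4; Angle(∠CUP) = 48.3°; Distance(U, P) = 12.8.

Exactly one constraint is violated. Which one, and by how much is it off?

Distance(U, P) = 12.8 — off by 4.50.

T = (0.00, 0.00) ✓; TQ at 104.5° ✓; |TQ| = 25.90 ✓; ∠(TQ, QN) = 90.00° ✓; |QN| = 22.90 ✓; ∠QNG = 97.30° ✓; |NG| = 8.800 ✓; ∠NGR = 120.1° ✓; |GR| = 11.10 ✓; ∠GRC = 49.30° ✓; |RC| = 18.90 ✓; ∠RCU = 44.00° ✓; |CU| = 8.400 ✓; ∠CUP = 48.30° ✓; |UP| = 17.30 ✗.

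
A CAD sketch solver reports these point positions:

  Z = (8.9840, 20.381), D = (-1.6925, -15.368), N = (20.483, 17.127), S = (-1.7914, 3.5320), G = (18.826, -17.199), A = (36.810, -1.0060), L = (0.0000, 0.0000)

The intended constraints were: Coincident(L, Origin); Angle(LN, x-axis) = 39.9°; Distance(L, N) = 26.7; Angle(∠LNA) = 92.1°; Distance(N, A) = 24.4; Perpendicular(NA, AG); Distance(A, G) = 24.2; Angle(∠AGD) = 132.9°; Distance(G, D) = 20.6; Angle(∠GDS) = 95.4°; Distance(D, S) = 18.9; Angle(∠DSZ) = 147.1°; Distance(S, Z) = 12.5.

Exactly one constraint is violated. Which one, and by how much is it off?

Distance(S, Z) = 12.5 — off by 7.50.

L = (0.00, 0.00) ✓; LN at 39.90° ✓; |LN| = 26.70 ✓; ∠LNA = 92.10° ✓; |NA| = 24.40 ✓; ∠(NA, AG) = 90.00° ✓; |AG| = 24.20 ✓; ∠AGD = 132.9° ✓; |GD| = 20.60 ✓; ∠GDS = 95.40° ✓; |DS| = 18.90 ✓; ∠DSZ = 147.1° ✓; |SZ| = 20.00 ✗.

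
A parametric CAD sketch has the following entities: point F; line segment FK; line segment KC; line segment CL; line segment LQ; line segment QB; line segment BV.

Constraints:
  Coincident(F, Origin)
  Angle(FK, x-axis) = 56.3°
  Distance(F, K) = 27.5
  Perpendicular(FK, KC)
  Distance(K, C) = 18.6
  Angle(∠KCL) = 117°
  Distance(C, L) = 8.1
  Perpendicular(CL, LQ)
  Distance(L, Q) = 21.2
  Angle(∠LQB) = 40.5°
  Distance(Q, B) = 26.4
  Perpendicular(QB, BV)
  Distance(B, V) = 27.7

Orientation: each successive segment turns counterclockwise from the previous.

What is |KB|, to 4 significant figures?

15.46

CL is perpendicular to LQ, so LQ runs at -60.70°; with |LQ| = 21.2, Q = (3.095, 10.75). ∠LQB = 40.5° gives QB at 78.80° from the x-axis; with |QB| = 26.4, B = (8.223, 36.64). Then |KB| = |B − K| = 15.46.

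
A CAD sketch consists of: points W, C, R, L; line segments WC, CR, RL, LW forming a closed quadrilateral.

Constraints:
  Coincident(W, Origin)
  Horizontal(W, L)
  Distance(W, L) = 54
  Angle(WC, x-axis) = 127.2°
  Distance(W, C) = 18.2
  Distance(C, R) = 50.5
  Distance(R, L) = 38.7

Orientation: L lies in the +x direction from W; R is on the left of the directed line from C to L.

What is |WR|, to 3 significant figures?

49.2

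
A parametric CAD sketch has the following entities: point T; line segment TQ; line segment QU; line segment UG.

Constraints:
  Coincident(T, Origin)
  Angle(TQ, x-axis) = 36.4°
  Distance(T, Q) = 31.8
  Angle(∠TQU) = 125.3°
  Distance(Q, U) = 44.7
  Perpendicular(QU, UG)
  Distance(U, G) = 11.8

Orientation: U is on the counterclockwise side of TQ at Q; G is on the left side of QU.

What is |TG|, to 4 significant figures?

64.64

∠TQU = 125.3°, so QU runs at 36.4° + (180° − 125.3°) = 91.10° from the x-axis; with |QU| = 44.7, U = Q + 44.7·(cos 91.10°, sin 91.10°) = (24.74, 63.56). QU ⟂ UG; with |UG| = 11.8 on the left of QU, G = U + 11.8·(-0.9998, -0.01920) = (12.94, 63.34). Then |TG| = |G − T| = 64.64.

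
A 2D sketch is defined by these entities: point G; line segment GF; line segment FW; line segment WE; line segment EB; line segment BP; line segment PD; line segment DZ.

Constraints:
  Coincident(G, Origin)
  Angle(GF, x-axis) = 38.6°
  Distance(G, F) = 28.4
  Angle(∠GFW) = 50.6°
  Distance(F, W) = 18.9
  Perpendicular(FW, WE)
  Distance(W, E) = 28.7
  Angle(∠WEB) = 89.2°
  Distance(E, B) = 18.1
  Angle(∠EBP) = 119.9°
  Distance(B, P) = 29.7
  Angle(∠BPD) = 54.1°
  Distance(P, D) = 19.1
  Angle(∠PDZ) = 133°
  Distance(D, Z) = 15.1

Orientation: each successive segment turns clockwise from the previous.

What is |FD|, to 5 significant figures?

7.1396

∠EBP = 119.9° gives BP at 28.300° from the x-axis; with |BP| = 29.7, P = (19.890, 31.394). ∠BPD = 54.1° gives PD at -97.600° from the x-axis; with |PD| = 19.1, D = (17.364, 12.462). Then |FD| = |D − F| = 7.1396.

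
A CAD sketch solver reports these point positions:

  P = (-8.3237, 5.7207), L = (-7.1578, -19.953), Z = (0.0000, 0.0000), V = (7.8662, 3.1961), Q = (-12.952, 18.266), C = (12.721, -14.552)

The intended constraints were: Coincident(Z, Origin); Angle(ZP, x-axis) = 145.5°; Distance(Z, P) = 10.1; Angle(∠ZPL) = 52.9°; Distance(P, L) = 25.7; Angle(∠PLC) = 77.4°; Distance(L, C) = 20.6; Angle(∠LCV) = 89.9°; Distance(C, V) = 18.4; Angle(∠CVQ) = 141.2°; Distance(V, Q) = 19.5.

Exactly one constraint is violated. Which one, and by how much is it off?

Distance(V, Q) = 19.5 — off by 6.20.

Z = (0.00, 0.00) ✓; ZP at 145.5° ✓; |ZP| = 10.10 ✓; ∠ZPL = 52.90° ✓; |PL| = 25.70 ✓; ∠PLC = 77.40° ✓; |LC| = 20.60 ✓; ∠LCV = 89.90° ✓; |CV| = 18.40 ✓; ∠CVQ = 141.2° ✓; |VQ| = 25.70 ✗.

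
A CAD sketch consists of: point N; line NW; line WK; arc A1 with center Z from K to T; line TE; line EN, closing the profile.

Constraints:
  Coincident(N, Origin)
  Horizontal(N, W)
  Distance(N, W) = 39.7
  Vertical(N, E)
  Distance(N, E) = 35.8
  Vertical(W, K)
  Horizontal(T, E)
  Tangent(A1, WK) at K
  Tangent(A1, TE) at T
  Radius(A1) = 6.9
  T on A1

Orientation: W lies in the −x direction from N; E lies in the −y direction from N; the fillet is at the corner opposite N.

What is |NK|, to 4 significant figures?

49.10

The virtual corner opposite N is at (-39.70, -35.80). The tangent condition forces ZK to be normal to WK and tangency of A1 to TE means the radius ZT is perpendicular to TE, with radius 6.9, so the center Z sits 6.9 in from both sides at Z = (-32.80, -28.90). That places the tangent points at K = (-39.70, -28.90) on WK and T = (-32.80, -35.80) on TE. Then |NK| = |K − N| = 49.10.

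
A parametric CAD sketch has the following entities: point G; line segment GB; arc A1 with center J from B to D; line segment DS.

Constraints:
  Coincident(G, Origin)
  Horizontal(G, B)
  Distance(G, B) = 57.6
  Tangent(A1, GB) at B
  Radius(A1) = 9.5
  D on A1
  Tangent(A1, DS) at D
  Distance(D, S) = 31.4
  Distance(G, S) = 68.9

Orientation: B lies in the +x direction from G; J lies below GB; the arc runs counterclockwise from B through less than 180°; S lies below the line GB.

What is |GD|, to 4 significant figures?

49.61

Checks: |GB| = 57.60 ✓; |JD| = 9.500 ✓; ∠(JD, DS) = 90.00° ✓; |DS| = 31.40 ✓; |GS| = 68.90 ✓.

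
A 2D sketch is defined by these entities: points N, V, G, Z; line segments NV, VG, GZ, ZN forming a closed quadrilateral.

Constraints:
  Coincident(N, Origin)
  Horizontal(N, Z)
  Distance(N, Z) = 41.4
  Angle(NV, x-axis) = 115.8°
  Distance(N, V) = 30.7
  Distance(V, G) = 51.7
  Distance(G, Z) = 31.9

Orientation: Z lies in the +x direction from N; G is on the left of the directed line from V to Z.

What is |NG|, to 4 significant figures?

49.64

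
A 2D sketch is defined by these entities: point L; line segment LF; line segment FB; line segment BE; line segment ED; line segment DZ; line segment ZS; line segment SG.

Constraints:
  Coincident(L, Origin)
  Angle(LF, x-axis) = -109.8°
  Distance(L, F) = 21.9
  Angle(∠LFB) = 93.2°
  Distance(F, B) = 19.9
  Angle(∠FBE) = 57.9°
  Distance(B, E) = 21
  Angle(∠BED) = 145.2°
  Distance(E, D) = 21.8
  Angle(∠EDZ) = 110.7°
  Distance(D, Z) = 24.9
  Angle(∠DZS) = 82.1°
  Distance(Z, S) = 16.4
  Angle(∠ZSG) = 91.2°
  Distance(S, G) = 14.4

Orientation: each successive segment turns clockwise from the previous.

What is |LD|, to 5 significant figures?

11.038

L is at the origin; LF runs at -109.8° with length 21.9, so F = (-7.4184, -20.605). ∠LFB = 93.2° gives FB at 163.40° from the x-axis; with |FB| = 19.9, B = (-26.489, -14.920). ∠FBE = 57.9° gives BE at 41.300° from the x-axis; with |BE| = 21.0, E = (-10.712, -1.0601). ∠BED = 145.2° gives ED at 6.5000° from the x-axis; with |ED| = 21.8, D = (10.947, 1.4078). Then |LD| = |D − L| = 11.038.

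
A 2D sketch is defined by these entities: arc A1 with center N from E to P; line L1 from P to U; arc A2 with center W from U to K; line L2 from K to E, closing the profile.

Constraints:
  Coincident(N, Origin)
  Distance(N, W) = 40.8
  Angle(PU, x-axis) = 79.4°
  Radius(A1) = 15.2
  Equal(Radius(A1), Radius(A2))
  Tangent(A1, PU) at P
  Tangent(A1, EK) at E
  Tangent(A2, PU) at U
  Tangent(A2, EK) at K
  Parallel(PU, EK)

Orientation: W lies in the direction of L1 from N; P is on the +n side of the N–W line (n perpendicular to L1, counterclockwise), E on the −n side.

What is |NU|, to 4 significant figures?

43.54

The slot axis is L1's direction at 79.4°, so u = (cos 79.4°, sin 79.4°) = (0.1840, 0.9829) and n = (−sin 79.4°, cos 79.4°) = (-0.9829, 0.1840). N is at the origin and W lies 40.8 along u from N, so W = 40.8·u = (7.505, 40.10). Tangency of A1 to both parallel lines with radius 15.2 puts P and E at N ± 15.2·n: P = (-14.94, 2.796), E = (14.94, -2.796). Equal radii place U and K the same way about W: U = W + 15.2·n = (-7.435, 42.90), K = W − 15.2·n = (22.45, 37.31). Then |NU| = |U − N| = 43.54.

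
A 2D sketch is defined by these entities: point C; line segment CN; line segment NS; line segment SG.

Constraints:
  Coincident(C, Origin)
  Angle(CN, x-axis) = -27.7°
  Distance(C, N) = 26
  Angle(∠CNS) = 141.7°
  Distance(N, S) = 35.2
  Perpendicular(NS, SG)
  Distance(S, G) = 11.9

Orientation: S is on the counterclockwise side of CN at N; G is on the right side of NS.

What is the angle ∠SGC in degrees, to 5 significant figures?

63.260°

C is at the origin; CN runs at -27.7° with length 26.0, so N = 26.0·(cos -27.7°, sin -27.7°) = (23.020, -12.086). ∠CNS = 141.7°, so NS runs at -27.7° + (180° − 141.7°) = 10.600° from the x-axis; with |NS| = 35.2, S = N + 35.2·(cos 10.600°, sin 10.600°) = (57.620, -5.6108). The perpendicularity gives SG at right angles to NS; with |SG| = 11.9 on the right of NS, G = S + 11.9·(0.18395, -0.98294) = (59.809, -17.308). Then cos ∠SGC = GS·GC / (|GS||GC|), giving 63.260°.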